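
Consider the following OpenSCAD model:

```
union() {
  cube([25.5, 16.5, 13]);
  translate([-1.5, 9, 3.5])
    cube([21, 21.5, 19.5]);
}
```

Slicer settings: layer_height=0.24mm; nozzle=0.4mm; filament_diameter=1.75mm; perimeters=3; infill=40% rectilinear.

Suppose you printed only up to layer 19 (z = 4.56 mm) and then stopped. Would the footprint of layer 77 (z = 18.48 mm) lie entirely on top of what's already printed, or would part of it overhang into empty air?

Compare the two slices. At z = 4.56: the cube (footprint 25.5×16.5) is included at this height (area 420.75 mm²); the cube at (-1.5, 9) is present — its section is the full 21×21.5 rectangle (area 451.50 mm²); Combining (union): the regions partially overlap — summed areas 872.25 mm² minus the doubly-counted overlap 146.25 mm² gives 726.00 mm² — area = 726.00 mm². At z = 18.48: the cube is absent (z outside [0, 13]); the cube at (-1.5, 9) is present — its section is the full 21×21.5 rectangle (area 451.50 mm²); Combining (union): only the 21×21.5 cube at (-1.5, 9) is present, so the union is just that shape — area = 451.50 mm². Checking containment: the cross-section at z = 18.48 is a subset of the cross-section at z = 4.56.

entirely on top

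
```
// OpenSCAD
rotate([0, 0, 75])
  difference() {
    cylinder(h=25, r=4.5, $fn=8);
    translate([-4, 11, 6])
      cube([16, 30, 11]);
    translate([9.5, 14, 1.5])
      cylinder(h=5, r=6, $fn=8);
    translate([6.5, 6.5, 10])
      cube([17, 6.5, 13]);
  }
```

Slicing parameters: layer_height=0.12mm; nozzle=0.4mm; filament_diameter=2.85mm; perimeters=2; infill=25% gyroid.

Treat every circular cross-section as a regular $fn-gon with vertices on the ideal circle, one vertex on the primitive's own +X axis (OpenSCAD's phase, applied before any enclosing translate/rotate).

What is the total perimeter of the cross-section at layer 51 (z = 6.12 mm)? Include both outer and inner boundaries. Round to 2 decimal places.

At z = 6.12 mm: the r=4.5 cylinder gives a regular 8-gon of circumradius 4.5 (constant along its height) (perimeter = 2·8·4.500·sin(180°/8) = 27.55 mm); the 16×30 cube at (-4, 11) contributes its full rectangle (perimeter 92.00 mm); the r=6 cylinder at (9.5, 14) contributes a regular 8-gon of circumradius 6 (perimeter = 2·8·6.000·sin(180°/8) = 36.74 mm); the cube at (6.5, 6.5) does not reach this height (z outside [10, 23]); Taking the first minus the rest: starting from the r=4.5 cylinder, the 16×30 cube at (-4, 11) misses the remaining region (no effect); the r=6 cylinder at (9.5, 14) misses the remaining region (no effect) — boundary = 27.55 mm; (whole slice rotated 75° about Z — lengths, areas and connectivity unchanged). Overall, the cross-section is a single solid region. Total boundary length (outer) = 27.55 mm.

27.55 mm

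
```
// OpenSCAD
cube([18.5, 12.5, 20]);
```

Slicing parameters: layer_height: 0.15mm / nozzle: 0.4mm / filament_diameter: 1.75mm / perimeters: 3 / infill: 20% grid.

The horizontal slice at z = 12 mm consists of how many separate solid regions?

At z = 12 mm: the cube (footprint 18.5×12.5) is included at this height. The result has 1 disconnected region.

1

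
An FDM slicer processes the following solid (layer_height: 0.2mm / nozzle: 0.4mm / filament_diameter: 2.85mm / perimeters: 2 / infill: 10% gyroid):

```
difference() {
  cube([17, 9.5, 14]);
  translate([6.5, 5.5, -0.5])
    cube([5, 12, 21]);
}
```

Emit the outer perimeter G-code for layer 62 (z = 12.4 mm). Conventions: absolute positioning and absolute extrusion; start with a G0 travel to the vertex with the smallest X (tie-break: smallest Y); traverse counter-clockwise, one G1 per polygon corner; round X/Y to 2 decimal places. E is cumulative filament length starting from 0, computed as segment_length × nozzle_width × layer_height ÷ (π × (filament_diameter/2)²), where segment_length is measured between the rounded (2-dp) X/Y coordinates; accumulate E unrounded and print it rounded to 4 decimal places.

At z = 12.4 mm: the cube (footprint 17×9.5) is included at this height; the 5×12 cube at (6.5, 5.5) contributes its full rectangle; Taking the first minus the rest: starting from the 17×9.5 cube, the 5×12 cube at (6.5, 5.5) partially overlaps it — only the 20.00 mm² overlap (of its 60.00 mm²) is removed, clipping the outline — 1 connected region. The outline is a single polygon with 8 vertices. Extrusion per mm of travel: 0.4 × 0.2 / (π × 1.425²) = 0.012540. Accumulating E over each segment gives final E = 0.7650.

G0 X0.00 Y0.00 Z12.40
G1 X17.00 Y0.00 E0.2132
G1 X17.00 Y9.50 E0.3323
G1 X11.50 Y9.50 E0.4013
G1 X11.50 Y5.50 E0.4515
G1 X6.50 Y5.50 E0.5142
G1 X6.50 Y9.50 E0.5643
G1 X0.00 Y9.50 E0.6458
G1 X0.00 Y0.00 E0.7650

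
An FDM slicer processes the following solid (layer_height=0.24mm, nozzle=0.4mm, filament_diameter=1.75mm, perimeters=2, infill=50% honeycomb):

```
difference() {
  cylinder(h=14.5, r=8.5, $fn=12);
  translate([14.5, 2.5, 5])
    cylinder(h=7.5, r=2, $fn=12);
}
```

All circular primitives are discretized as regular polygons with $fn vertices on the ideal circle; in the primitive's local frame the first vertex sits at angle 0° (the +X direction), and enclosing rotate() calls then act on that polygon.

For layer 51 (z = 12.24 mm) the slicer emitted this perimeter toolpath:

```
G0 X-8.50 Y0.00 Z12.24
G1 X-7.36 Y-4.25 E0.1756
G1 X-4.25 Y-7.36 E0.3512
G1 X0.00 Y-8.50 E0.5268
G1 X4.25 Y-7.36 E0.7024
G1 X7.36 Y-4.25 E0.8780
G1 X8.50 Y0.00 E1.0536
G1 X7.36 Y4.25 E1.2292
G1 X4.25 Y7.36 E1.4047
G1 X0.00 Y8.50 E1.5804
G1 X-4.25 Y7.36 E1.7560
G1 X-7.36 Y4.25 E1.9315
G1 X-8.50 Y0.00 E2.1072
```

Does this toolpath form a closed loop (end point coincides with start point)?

yes

Start point (G0): (-8.50, 0.00). End point (last G1): the path returns to the start — closed.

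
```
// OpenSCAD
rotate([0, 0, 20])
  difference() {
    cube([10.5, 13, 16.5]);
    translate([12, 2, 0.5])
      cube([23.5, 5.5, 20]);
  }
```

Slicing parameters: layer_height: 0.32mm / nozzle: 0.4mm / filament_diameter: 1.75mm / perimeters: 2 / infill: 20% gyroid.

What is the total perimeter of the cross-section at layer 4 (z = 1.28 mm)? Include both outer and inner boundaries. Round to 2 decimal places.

At z = 1.28 mm: the 10.5×13 cube contributes its full rectangle (perimeter 47.00 mm); the 23.5×5.5 cube at (12, 2) contributes its full rectangle (perimeter 58.00 mm); Subtracting the remaining from the first: starting from the 10.5×13 cube, the 23.5×5.5 cube at (12, 2) misses the remaining region (no effect) — boundary = 47.00 mm; (whole slice rotated 20° about Z — lengths, areas and connectivity unchanged). Overall, the cross-section is a single solid region. Total boundary length (outer) = 47.00 mm.

47.00 mm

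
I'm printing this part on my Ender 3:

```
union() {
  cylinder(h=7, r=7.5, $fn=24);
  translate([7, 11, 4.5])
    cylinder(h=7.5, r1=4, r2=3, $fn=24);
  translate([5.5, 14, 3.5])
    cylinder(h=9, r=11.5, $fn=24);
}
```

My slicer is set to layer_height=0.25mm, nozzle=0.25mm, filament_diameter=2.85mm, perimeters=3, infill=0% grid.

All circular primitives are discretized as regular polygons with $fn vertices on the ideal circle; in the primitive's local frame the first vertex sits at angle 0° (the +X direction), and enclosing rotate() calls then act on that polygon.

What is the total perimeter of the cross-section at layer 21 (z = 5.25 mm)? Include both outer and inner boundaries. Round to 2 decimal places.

At z = 5.25 mm: the r=7.5 cylinder contributes a regular 24-gon of circumradius 7.5 (perimeter = 2·24·7.500·sin(180°/24) = 46.99 mm); the cone at (7, 11) contributes a regular 24-gon of circumradius 3.900 (interpolated between r1=4 and r2=3 at t=0.100) (perimeter = 2·24·3.900·sin(180°/24) = 24.43 mm); the r=11.5 cylinder at (5.5, 14) gives a regular 24-gon of circumradius 11.5 (constant along its height) (perimeter = 2·24·11.500·sin(180°/24) = 72.05 mm); Taking the union: the regions partially overlap (shared area 76.35 mm²), so the edge portions inside another operand are dropped and the merged outline is re-measured after clipping — boundary = 95.17 mm. Overall, the cross-section is a single solid region. Total boundary length (outer) = 95.17 mm.

95.17 mm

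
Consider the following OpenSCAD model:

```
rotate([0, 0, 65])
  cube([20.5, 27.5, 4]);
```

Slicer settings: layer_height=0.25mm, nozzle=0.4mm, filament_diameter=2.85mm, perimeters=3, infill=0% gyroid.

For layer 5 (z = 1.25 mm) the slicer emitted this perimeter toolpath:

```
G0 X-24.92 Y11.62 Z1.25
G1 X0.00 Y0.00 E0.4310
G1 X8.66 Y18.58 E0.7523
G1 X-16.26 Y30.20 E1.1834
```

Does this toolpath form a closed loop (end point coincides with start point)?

Start point (G0): (-24.92, 11.62). End point (last G1): the path does not return to the start — open.

no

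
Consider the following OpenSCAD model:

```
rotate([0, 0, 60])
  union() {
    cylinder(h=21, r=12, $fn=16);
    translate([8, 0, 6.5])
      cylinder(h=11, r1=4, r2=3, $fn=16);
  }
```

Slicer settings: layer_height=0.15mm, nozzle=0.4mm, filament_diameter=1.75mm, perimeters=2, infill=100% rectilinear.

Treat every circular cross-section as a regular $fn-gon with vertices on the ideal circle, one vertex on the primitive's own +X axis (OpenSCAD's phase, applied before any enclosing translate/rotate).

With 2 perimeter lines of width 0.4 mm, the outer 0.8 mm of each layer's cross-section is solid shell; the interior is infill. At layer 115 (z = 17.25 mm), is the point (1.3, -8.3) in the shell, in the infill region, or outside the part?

At z = 17.25 mm: the r=12 cylinder gives a regular 16-gon of circumradius 12 (constant along its height); the cone at (8, 0): at t=0.977 of its height the radius interpolates to r₁+(r₂−r₁)t = 3.023, giving a regular 16-gon of that circumradius; Merging all regions: the cone at (8, 0) lies entirely inside the r=12 cylinder, so the union is just the r=12 cylinder — 1 connected region; (rotated 60° about Z; rotation is an isometry so areas/perimeters/island counts are preserved). Overall, the cross-section is a single solid region. Undo the 60° rotation: the query point maps to (-6.538, -5.276) in the un-rotated model frame. The nearest boundary edge runs (-8.49, -8.49)→(-11.09, -4.59); distance from the point to it = 3.40 mm. The point is inside the cross-section and 3.40 mm from the nearest boundary — more than the 0.8 mm shell width (2 × 0.4), so it's in the infill interior.

infill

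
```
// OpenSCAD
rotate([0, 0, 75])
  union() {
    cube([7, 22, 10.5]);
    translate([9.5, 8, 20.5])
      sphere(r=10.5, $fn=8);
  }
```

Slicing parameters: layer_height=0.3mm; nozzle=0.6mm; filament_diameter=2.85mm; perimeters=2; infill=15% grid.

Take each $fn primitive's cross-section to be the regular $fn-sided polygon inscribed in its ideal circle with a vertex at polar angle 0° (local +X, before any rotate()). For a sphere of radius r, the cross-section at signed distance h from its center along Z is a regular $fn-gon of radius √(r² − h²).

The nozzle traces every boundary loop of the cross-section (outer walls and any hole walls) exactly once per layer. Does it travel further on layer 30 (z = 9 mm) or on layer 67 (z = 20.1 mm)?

layer 67 (z = 20.1 mm)

Layer 30 (z = 9): the 7×22 cube contributes its full rectangle (perimeter 58.00 mm); the sphere at (9.5, 8) is not intersected at this z (|z−center|=11.500 > r=10.5); Merging all regions: only the 7×22 cube is present, so the union is just that shape — boundary = 58.00 mm; (rotated 75° about Z; rotation is an isometry so areas/perimeters/island counts are preserved). So its perimeter = 58.00 mm. Layer 67 (z = 20.1): the cube is absent (z outside [0, 10.5]); the sphere at (9.5, 8): section is a regular 8-gon, circumradius = √(r²−h²) = √(10.5²−0.4²) = 10.492 (perimeter = 2·8·10.492·sin(180°/8) = 64.24 mm); Combining (union): only the r=10.5 sphere at (9.5, 8) is present, so the union is just that shape — boundary = 64.24 mm; (whole slice rotated 75° about Z — lengths, areas and connectivity unchanged). So its perimeter = 64.24 mm. Layer 67 is larger (64.24 vs 58.00 mm).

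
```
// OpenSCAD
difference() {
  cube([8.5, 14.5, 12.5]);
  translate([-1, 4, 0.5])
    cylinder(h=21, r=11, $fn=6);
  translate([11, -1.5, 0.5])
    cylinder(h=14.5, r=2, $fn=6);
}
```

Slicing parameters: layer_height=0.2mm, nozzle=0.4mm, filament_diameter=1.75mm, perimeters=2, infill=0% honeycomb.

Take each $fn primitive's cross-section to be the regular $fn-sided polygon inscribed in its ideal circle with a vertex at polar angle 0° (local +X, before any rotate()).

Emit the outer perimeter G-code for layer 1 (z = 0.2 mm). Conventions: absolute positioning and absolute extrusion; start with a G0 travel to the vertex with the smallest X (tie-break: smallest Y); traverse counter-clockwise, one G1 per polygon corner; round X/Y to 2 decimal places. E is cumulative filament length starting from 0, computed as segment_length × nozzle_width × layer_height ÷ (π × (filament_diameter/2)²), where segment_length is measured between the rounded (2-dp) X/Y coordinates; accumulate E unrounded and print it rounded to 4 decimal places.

G0 X0.00 Y0.00 Z0.20
G1 X8.50 Y0.00 E0.2827
G1 X8.50 Y14.50 E0.7650
G1 X0.00 Y14.50 E1.0477
G1 X0.00 Y0.00 E1.5300

At z = 0.2 mm: the 8.5×14.5 cube contributes its full rectangle; the cylinder at (-1, 4) is absent (z outside [0.5, 21.5]); the cylinder at (11, -1.5) is absent (z outside [0.5, 15]); After the difference (first − rest): none of the subtracted shapes is present at this height, so the 8.5×14.5 cube is unchanged — 1 connected region. The outline is a single polygon with 4 vertices. Extrusion per mm of travel: 0.4 × 0.2 / (π × 0.875²) = 0.033260. Accumulating E over each segment gives final E = 1.5300.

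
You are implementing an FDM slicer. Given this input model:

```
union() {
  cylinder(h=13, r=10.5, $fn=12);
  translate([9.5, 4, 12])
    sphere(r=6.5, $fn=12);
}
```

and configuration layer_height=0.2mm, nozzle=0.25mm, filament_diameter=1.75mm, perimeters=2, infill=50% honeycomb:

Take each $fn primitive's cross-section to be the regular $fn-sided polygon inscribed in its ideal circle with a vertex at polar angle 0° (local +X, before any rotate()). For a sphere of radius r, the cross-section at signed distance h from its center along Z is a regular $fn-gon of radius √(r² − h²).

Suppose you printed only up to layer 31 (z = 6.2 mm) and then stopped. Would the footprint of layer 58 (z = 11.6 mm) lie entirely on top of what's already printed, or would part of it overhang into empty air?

part overhangs

Compare the two slices. At z = 6.2: the r=10.5 cylinder contributes a regular 12-gon of circumradius 10.5 (area = (12/2)·10.500²·sin(360°/12) = 330.75 mm²); the sphere at (9.5, 4): section is a regular 12-gon, circumradius = √(r²−h²) = √(6.5²−5.8²) = 2.934 (area = (12/2)·2.934²·sin(360°/12) = 25.83 mm²); Combining (union): the regions partially overlap — summed areas 356.58 mm² minus the doubly-counted overlap 11.86 mm² gives 344.72 mm² — area = 344.72 mm². At z = 11.6: the cylinder: section is a regular 12-gon, circumradius r=10.5 (area = (12/2)·10.500²·sin(360°/12) = 330.75 mm²); the r=6.5 sphere at (9.5, 4) contributes a regular 12-gon of circumradius √(6.5²−0.4²) = 6.488 (area = (12/2)·6.488²·sin(360°/12) = 126.27 mm²); Taking the union: the regions partially overlap — summed areas 457.02 mm² minus the doubly-counted overlap 54.19 mm² gives 402.83 mm² — area = 402.83 mm². Checking containment: at z = 11.6 the cross-section extends beyond the z = 6.2 cross-section by about 58.11 mm².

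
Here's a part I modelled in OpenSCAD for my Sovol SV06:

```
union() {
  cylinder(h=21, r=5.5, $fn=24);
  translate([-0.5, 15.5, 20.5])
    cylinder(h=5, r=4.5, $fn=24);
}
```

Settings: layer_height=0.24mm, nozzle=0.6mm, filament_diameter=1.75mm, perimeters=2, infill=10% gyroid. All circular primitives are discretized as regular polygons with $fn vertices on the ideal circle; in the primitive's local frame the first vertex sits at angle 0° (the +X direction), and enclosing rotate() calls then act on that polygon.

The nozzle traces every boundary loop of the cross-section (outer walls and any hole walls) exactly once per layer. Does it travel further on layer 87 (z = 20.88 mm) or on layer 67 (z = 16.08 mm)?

Layer 87 (z = 20.88): the cylinder: section is a regular 24-gon, circumradius r=5.5 (perimeter = 2·24·5.500·sin(180°/24) = 34.46 mm); the r=4.5 cylinder at (-0.5, 15.5) contributes a regular 24-gon of circumradius 4.5 (perimeter = 2·24·4.500·sin(180°/24) = 28.19 mm); Merging all regions: the 2 present regions are separate (no shared area or edge), so areas and boundary lengths simply add and each stays a separate island — boundary = 62.65 mm. So its perimeter = 62.65 mm. Layer 67 (z = 16.08): the r=5.5 cylinder gives a regular 24-gon of circumradius 5.5 (constant along its height) (perimeter = 2·24·5.500·sin(180°/24) = 34.46 mm); the cylinder at (-0.5, 15.5) does not reach this height (z outside [20.5, 25.5]); Combining (union): only the r=5.5 cylinder is present, so the union is just that shape — boundary = 34.46 mm. So its perimeter = 34.46 mm. Layer 87 is larger (62.65 vs 34.46 mm).

layer 87 (z = 20.88 mm)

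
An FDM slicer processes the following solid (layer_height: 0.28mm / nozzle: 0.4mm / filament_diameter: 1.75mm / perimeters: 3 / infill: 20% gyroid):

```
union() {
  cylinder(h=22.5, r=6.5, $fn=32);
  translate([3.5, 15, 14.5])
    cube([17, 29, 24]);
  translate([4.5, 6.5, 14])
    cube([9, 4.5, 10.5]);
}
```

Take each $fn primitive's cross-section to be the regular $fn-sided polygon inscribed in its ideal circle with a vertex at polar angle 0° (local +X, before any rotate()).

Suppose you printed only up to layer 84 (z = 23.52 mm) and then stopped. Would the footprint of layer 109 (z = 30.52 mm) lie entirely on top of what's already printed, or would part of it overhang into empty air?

entirely on top

Compare the two slices. At z = 23.52: the cylinder does not reach this height (z outside [0, 22.5]); the cube at (3.5, 15) (footprint 17×29) is included at this height (area 493.00 mm²); the cube at (4.5, 6.5) is present — its section is the full 9×4.5 rectangle (area 40.50 mm²); Merging all regions: the 2 present regions are separate (no shared area or edge), so areas and boundary lengths simply add and each stays a separate island — area = 533.50 mm². At z = 30.52: the cylinder is not intersected at this z (z outside [0, 22.5]); the cube at (3.5, 15) is present — its section is the full 17×29 rectangle (area 493.00 mm²); the cube at (4.5, 6.5) is not intersected at this z (z outside [14, 24.5]); Merging all regions: only the 17×29 cube at (3.5, 15) is present, so the union is just that shape — area = 493.00 mm². Checking containment: the cross-section at z = 30.52 is a subset of the cross-section at z = 23.52.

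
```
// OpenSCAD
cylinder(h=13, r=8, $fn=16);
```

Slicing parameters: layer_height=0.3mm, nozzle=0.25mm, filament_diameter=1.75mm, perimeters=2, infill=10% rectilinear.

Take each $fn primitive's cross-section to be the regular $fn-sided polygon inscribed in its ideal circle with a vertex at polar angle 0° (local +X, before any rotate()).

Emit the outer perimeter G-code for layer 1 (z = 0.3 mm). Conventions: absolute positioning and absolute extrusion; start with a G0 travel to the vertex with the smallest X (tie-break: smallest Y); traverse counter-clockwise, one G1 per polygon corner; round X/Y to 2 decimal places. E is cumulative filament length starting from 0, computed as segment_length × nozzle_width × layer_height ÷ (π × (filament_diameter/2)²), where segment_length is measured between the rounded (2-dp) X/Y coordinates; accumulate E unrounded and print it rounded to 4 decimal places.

G0 X-8.00 Y0.00 Z0.30
G1 X-7.39 Y-3.06 E0.0973
G1 X-5.66 Y-5.66 E0.1947
G1 X-3.06 Y-7.39 E0.2920
G1 X0.00 Y-8.00 E0.3893
G1 X3.06 Y-7.39 E0.4866
G1 X5.66 Y-5.66 E0.5840
G1 X7.39 Y-3.06 E0.6814
G1 X8.00 Y0.00 E0.7787
G1 X7.39 Y3.06 E0.8760
G1 X5.66 Y5.66 E0.9734
G1 X3.06 Y7.39 E1.0707
G1 X0.00 Y8.00 E1.1680
G1 X-3.06 Y7.39 E1.2653
G1 X-5.66 Y5.66 E1.3627
G1 X-7.39 Y3.06 E1.4601
G1 X-8.00 Y0.00 E1.5574

At z = 0.3 mm: the r=8 cylinder gives a regular 16-gon of circumradius 8 (constant along its height). The outline is a single polygon with 16 vertices. Extrusion per mm of travel: 0.25 × 0.3 / (π × 0.875²) = 0.031181. Accumulating E over each segment gives final E = 1.5574.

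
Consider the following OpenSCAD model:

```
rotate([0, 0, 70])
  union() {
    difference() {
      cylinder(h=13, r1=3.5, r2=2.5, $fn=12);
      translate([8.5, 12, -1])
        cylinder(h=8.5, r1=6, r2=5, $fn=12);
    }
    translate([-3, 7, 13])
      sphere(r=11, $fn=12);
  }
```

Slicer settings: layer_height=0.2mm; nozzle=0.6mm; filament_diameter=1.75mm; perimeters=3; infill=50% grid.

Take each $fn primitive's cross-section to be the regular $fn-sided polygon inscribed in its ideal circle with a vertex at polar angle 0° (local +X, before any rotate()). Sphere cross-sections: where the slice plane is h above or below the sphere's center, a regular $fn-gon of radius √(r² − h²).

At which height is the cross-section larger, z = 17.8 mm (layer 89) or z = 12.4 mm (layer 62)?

Layer 89 (z = 17.8): the cone does not reach this height (z outside [0, 13]); the cone at (8.5, 12) is not intersected at this z (z outside [-1, 7.5]); After the difference (first − rest): the first operand is absent here, so nothing remains; the r=11 sphere at (-3, 7) slices to a regular 12-gon of circumradius 9.897 (√(r²−h²) with h=4.8 from center) (area = (12/2)·9.897²·sin(360°/12) = 293.88 mm²); Taking the union: only the r=11 sphere at (-3, 7) is present, so the union is just that shape — area = 293.88 mm²; (rotated 70° about Z; rotation is an isometry so areas/perimeters/island counts are preserved). So its area = 293.88 mm². Layer 62 (z = 12.4): the cone contributes a regular 12-gon of circumradius 2.546 (interpolated between r1=3.5 and r2=2.5 at t=0.954) (area = (12/2)·2.546²·sin(360°/12) = 19.45 mm²); the cone at (8.5, 12) does not reach this height (z outside [-1, 7.5]); Taking the first minus the rest: none of the subtracted shapes is present at this height, so the cone is unchanged — area = 19.45 mm²; the r=11 sphere at (-3, 7) contributes a regular 12-gon of circumradius √(11²−0.6²) = 10.984 (area = (12/2)·10.984²·sin(360°/12) = 361.92 mm²); Merging all regions: the result so far lies entirely inside the r=11 sphere at (-3, 7), so the union is just the r=11 sphere at (-3, 7) — area = 361.92 mm²; (whole slice rotated 70° about Z — lengths, areas and connectivity unchanged). So its area = 361.92 mm². Layer 62 is larger (361.92 vs 293.88 mm²).

layer 62 (z = 12.4 mm)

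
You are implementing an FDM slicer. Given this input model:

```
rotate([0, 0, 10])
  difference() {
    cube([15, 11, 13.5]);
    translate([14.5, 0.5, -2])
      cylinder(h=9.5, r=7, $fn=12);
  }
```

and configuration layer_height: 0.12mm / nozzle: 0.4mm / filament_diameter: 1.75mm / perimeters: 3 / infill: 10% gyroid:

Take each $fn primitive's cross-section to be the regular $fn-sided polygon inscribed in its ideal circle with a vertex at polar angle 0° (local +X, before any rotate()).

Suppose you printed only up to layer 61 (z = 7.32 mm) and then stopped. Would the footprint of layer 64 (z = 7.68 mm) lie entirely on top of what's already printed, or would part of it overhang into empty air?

Compare the two slices. At z = 7.32: the cube is present — its section is the full 15×11 rectangle (area 165.00 mm²); the cylinder at (14.5, 0.5): section is a regular 12-gon, circumradius r=7 (area = (12/2)·7.000²·sin(360°/12) = 147.00 mm²); Taking the first minus the rest: starting from the 15×11 cube (165.00 mm²), the r=7 cylinder at (14.5, 0.5) partially overlaps it — only the 43.93 mm² overlap (of its 147.00 mm²) is removed, clipping the outline — area = 121.07 mm²; (rotated 10° about Z; rotation is an isometry so areas/perimeters/island counts are preserved). At z = 7.68: the cube is present — its section is the full 15×11 rectangle (area 165.00 mm²); the cylinder at (14.5, 0.5) does not reach this height (z outside [-2, 7.5]); Taking the first minus the rest: none of the subtracted shapes is present at this height, so the 15×11 cube is unchanged — area = 165.00 mm²; (whole slice rotated 10° about Z — lengths, areas and connectivity unchanged). Checking containment: at z = 7.68 the cross-section extends beyond the z = 7.32 cross-section by about 43.93 mm².

part overhangs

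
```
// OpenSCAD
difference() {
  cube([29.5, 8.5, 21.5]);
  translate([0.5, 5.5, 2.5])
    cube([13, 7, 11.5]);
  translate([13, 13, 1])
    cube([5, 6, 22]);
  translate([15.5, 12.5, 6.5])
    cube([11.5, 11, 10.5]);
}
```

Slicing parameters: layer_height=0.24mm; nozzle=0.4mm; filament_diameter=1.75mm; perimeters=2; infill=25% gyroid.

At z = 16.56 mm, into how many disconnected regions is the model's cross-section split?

At z = 16.56 mm: the cube is present — its section is the full 29.5×8.5 rectangle; the cube at (0.5, 5.5) does not reach this height (z outside [2.5, 14]); the 5×6 cube at (13, 13) contributes its full rectangle; the cube at (15.5, 12.5) is present — its section is the full 11.5×11 rectangle; Taking the first minus the rest: starting from the 29.5×8.5 cube, the 5×6 cube at (13, 13) misses the remaining region (no effect); the 11.5×11 cube at (15.5, 12.5) misses the remaining region (no effect) — 1 connected region. The result has 1 disconnected region.

1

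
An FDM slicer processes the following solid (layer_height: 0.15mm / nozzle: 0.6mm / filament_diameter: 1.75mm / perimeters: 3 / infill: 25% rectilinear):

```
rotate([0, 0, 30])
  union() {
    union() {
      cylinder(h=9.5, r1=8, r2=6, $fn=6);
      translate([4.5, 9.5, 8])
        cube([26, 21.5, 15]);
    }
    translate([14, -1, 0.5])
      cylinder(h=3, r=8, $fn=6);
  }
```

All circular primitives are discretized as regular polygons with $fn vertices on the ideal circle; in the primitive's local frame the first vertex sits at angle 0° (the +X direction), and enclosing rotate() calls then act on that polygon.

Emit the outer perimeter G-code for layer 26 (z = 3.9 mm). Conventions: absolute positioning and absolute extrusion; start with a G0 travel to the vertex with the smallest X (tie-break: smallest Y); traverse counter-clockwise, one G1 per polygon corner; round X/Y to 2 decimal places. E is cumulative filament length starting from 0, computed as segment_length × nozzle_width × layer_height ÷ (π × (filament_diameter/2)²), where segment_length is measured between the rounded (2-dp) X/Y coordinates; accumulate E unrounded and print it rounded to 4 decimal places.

G0 X-6.22 Y-3.59 Z3.90
G1 X0.00 Y-7.18 E0.2687
G1 X6.22 Y-3.59 E0.5374
G1 X6.22 Y3.59 E0.8061
G1 X0.00 Y7.18 E1.0748
G1 X-6.22 Y3.59 E1.3435
G1 X-6.22 Y-3.59 E1.6122

At z = 3.9 mm: the cone (r1=8→r2=6) has section circumradius 7.179 here — a regular 6-gon; the cube at (4.5, 9.5) is not intersected at this z (z outside [8, 23]); Combining (union): only the cone is present, so the union is just that shape — 1 connected region; the cylinder at (14, -1) does not reach this height (z outside [0.5, 3.5]); Taking the union: only that combined region is present, so the union is just that shape — 1 connected region; (whole slice rotated 30° about Z — lengths, areas and connectivity unchanged). The outline is a single polygon with 6 vertices. Extrusion per mm of travel: 0.6 × 0.15 / (π × 0.875²) = 0.037418. Accumulating E over each segment gives final E = 1.6122.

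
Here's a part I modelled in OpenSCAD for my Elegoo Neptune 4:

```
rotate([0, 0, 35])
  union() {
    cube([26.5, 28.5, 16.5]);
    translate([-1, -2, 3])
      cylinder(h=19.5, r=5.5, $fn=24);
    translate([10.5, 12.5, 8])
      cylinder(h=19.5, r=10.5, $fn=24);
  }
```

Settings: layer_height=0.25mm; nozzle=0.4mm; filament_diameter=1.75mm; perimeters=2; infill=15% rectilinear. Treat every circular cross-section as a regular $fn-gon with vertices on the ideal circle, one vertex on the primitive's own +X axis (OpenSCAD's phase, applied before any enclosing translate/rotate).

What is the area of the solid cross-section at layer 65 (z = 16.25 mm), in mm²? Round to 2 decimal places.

839.84 mm²

At z = 16.25 mm: the 26.5×28.5 cube contributes its full rectangle (area 755.25 mm²); the r=5.5 cylinder at (-1, -2) gives a regular 24-gon of circumradius 5.5 (constant along its height) (area = (24/2)·5.500²·sin(360°/24) = 93.95 mm²); the r=10.5 cylinder at (10.5, 12.5) contributes a regular 24-gon of circumradius 10.5 (area = (24/2)·10.500²·sin(360°/24) = 342.42 mm²); Taking the union: the regions partially overlap — summed areas 1191.62 mm² minus the doubly-counted overlap 351.78 mm² gives 839.84 mm² — area = 839.84 mm²; (whole slice rotated 35° about Z — lengths, areas and connectivity unchanged). Overall, the cross-section is a single solid region. Net area = 839.84 mm².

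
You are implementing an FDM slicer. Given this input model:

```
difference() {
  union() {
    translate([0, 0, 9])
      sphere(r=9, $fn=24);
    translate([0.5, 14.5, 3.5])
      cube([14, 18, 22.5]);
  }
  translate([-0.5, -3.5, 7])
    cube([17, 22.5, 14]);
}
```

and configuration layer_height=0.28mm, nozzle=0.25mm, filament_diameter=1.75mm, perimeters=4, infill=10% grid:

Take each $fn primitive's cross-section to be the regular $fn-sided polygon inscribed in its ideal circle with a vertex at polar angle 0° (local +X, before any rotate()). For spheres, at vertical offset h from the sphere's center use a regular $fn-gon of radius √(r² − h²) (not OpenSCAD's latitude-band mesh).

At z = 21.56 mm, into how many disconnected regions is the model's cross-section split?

1

At z = 21.56 mm: the sphere is not intersected at this z (|z−center|=12.560 > r=9); the cube at (0.5, 14.5) is present — its section is the full 14×18 rectangle; Taking the union: only the 14×18 cube at (0.5, 14.5) is present, so the union is just that shape — 1 connected region; the cube at (-0.5, -3.5) is absent (z outside [7, 21]); Taking the first minus the rest: none of the subtracted shapes is present at this height, so that combined region is unchanged — 1 connected region. The result has 1 disconnected region.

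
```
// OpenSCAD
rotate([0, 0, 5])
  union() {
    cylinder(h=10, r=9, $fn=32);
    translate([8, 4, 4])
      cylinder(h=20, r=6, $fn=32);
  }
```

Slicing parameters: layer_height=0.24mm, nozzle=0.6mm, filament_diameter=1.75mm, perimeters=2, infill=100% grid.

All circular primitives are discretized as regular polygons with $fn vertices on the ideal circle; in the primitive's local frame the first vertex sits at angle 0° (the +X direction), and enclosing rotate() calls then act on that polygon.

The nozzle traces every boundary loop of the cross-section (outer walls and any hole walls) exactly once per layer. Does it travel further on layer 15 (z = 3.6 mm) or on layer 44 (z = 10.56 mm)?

Layer 15 (z = 3.6): the r=9 cylinder contributes a regular 32-gon of circumradius 9 (perimeter = 2·32·9.000·sin(180°/32) = 56.46 mm); the cylinder at (8, 4) is not intersected at this z (z outside [4, 24]); Merging all regions: only the r=9 cylinder is present, so the union is just that shape — boundary = 56.46 mm; (rotated 5° about Z; rotation is an isometry so areas/perimeters/island counts are preserved). So its perimeter = 56.46 mm. Layer 44 (z = 10.56): the cylinder is absent (z outside [0, 10]); the r=6 cylinder at (8, 4) contributes a regular 32-gon of circumradius 6 (perimeter = 2·32·6.000·sin(180°/32) = 37.64 mm); Combining (union): only the r=6 cylinder at (8, 4) is present, so the union is just that shape — boundary = 37.64 mm; (rotated 5° about Z; rotation is an isometry so areas/perimeters/island counts are preserved). So its perimeter = 37.64 mm. Layer 15 is larger (56.46 vs 37.64 mm).

layer 15 (z = 3.6 mm)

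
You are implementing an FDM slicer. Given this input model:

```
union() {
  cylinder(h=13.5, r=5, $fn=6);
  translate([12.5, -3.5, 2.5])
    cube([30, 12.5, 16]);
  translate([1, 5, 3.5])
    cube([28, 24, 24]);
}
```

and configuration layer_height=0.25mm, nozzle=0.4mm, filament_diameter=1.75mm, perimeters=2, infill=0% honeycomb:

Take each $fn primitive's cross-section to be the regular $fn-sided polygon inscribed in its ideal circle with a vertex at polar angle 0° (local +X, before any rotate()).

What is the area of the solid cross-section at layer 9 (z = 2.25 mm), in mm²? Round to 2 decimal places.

At z = 2.25 mm: the cylinder: section is a regular 6-gon, circumradius r=5 (area = (6/2)·5.000²·sin(360°/6) = 64.95 mm²); the cube at (12.5, -3.5) is not intersected at this z (z outside [2.5, 18.5]); the cube at (1, 5) does not reach this height (z outside [3.5, 27.5]); Combining (union): only the r=5 cylinder is present, so the union is just that shape — area = 64.95 mm². Overall, the cross-section is a single solid region. Net area = 64.95 mm².

64.95 mm²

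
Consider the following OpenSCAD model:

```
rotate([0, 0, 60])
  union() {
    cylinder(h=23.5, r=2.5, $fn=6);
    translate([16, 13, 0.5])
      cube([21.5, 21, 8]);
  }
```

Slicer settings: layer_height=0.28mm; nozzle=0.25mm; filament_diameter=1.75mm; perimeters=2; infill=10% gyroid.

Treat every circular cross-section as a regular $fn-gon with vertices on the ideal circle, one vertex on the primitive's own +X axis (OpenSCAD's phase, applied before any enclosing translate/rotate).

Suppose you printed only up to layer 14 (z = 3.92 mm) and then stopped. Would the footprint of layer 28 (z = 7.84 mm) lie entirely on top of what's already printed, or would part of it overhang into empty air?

Compare the two slices. At z = 3.92: the r=2.5 cylinder gives a regular 6-gon of circumradius 2.5 (constant along its height) (area = (6/2)·2.500²·sin(360°/6) = 16.24 mm²); the cube at (16, 13) (footprint 21.5×21) is included at this height (area 451.50 mm²); Taking the union: the 2 present regions are separate (no shared area or edge), so areas and boundary lengths simply add and each stays a separate island — area = 467.74 mm²; (rotated 60° about Z; rotation is an isometry so areas/perimeters/island counts are preserved). At z = 7.84: the cylinder: section is a regular 6-gon, circumradius r=2.5 (area = (6/2)·2.500²·sin(360°/6) = 16.24 mm²); the 21.5×21 cube at (16, 13) contributes its full rectangle (area 451.50 mm²); Combining (union): the 2 present regions are separate (no shared area or edge), so areas and boundary lengths simply add and each stays a separate island — area = 467.74 mm²; (whole slice rotated 60° about Z — lengths, areas and connectivity unchanged). Checking containment: the cross-section at z = 7.84 is a subset of the cross-section at z = 3.92.

entirely on top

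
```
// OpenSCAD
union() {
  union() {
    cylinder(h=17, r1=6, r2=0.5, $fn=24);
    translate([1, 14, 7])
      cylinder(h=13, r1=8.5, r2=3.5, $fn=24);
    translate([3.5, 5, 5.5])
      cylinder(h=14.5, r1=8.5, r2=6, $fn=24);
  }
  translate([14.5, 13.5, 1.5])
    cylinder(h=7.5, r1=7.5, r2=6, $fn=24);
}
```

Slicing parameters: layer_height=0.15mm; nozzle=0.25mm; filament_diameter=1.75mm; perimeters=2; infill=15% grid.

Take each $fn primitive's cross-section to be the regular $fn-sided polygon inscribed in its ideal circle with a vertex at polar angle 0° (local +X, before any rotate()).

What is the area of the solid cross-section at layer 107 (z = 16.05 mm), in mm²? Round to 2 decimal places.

At z = 16.05 mm: the cone: at t=0.944 of its height the radius interpolates to r₁+(r₂−r₁)t = 0.807, giving a regular 24-gon of that circumradius (area = (24/2)·0.807²·sin(360°/24) = 2.02 mm²); the cone at (1, 14): at t=0.696 of its height the radius interpolates to r₁+(r₂−r₁)t = 5.019, giving a regular 24-gon of that circumradius (area = (24/2)·5.019²·sin(360°/24) = 78.24 mm²); the cone at (3.5, 5) (r1=8.5→r2=6) has section circumradius 6.681 here — a regular 24-gon (area = (24/2)·6.681²·sin(360°/24) = 138.63 mm²); Combining (union): the regions partially overlap — summed areas 218.90 mm² minus the doubly-counted overlap 12.48 mm² gives 206.42 mm² — area = 206.42 mm²; the cone at (14.5, 13.5) is not intersected at this z (z outside [1.5, 9]); Taking the union: only the result so far is present, so the union is just that shape — area = 206.42 mm². Overall, the cross-section is a single solid region. Net area = 206.42 mm².

206.42 mm²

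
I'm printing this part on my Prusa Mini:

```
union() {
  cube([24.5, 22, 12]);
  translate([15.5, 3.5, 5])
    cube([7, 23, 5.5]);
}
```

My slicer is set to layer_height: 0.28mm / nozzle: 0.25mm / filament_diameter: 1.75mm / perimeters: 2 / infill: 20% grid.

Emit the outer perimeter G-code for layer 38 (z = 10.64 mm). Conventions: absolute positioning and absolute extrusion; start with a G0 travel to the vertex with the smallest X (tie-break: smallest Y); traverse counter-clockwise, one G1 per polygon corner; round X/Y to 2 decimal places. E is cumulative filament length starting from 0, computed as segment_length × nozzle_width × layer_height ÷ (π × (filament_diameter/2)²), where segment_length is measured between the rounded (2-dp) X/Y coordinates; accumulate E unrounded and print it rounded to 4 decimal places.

At z = 10.64 mm: the 24.5×22 cube contributes its full rectangle; the cube at (15.5, 3.5) does not reach this height (z outside [5, 10.5]); Combining (union): only the 24.5×22 cube is present, so the union is just that shape — 1 connected region. The outline is a single polygon with 4 vertices. Extrusion per mm of travel: 0.25 × 0.28 / (π × 0.875²) = 0.029103. Accumulating E over each segment gives final E = 2.7065.

G0 X0.00 Y0.00 Z10.64
G1 X24.50 Y0.00 E0.7130
G1 X24.50 Y22.00 E1.3533
G1 X0.00 Y22.00 E2.0663
G1 X0.00 Y0.00 E2.7065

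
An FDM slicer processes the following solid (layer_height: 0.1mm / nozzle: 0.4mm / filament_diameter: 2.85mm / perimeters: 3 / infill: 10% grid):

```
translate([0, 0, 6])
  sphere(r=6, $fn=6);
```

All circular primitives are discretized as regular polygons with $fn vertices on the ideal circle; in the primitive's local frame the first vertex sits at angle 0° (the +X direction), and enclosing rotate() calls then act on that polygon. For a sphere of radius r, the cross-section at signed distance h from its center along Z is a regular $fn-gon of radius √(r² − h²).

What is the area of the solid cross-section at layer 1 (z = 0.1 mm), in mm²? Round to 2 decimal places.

At z = 0.1 mm: the r=6 sphere slices to a regular 6-gon of circumradius 1.091 (√(r²−h²) with h=5.9 from center) (area = (6/2)·1.091²·sin(360°/6) = 3.09 mm²). Overall, the cross-section is a single solid region. Net area = 3.09 mm².

3.09 mm²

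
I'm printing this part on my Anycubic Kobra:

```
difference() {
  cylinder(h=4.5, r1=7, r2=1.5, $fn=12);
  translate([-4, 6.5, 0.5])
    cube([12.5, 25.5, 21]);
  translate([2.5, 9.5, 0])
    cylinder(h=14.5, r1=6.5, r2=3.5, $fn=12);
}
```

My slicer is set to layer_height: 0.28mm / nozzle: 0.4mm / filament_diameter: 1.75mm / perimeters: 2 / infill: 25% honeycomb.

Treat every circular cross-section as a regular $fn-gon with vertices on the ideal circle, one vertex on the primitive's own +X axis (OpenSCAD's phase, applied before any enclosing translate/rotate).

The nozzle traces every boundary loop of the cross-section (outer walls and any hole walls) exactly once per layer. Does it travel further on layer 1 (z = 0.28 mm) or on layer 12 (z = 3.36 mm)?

Layer 1 (z = 0.28): the cone: at t=0.062 of its height the radius interpolates to r₁+(r₂−r₁)t = 6.658, giving a regular 12-gon of that circumradius (perimeter = 2·12·6.658·sin(180°/12) = 41.36 mm); the cube at (-4, 6.5) is not intersected at this z (z outside [0.5, 21.5]); the cone at (2.5, 9.5) contributes a regular 12-gon of circumradius 6.442 (interpolated between r1=6.5 and r2=3.5 at t=0.019) (perimeter = 2·12·6.442·sin(180°/12) = 40.02 mm); Subtracting the remaining from the first: starting from the cone, the cone at (2.5, 9.5) partially overlaps it — only the 16.53 mm² overlap (of its 124.50 mm²) is removed, clipping the outline — boundary = 41.37 mm. So its perimeter = 41.37 mm. Layer 12 (z = 3.36): the cone contributes a regular 12-gon of circumradius 2.893 (interpolated between r1=7 and r2=1.5 at t=0.747) (perimeter = 2·12·2.893·sin(180°/12) = 17.97 mm); the 12.5×25.5 cube at (-4, 6.5) contributes its full rectangle (perimeter 76.00 mm); the cone at (2.5, 9.5): at t=0.232 of its height the radius interpolates to r₁+(r₂−r₁)t = 5.805, giving a regular 12-gon of that circumradius (perimeter = 2·12·5.805·sin(180°/12) = 36.06 mm); After the difference (first − rest): starting from the cone, the 12.5×25.5 cube at (-4, 6.5) misses the remaining region (no effect); the cone at (2.5, 9.5) misses the remaining region (no effect) — boundary = 17.97 mm. So its perimeter = 17.97 mm. Layer 1 is larger (41.37 vs 17.97 mm).

layer 1 (z = 0.28 mm)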